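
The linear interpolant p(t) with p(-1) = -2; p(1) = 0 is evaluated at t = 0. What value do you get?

Evaluate each Lagrange basis at t = 0:
L_0(0) = (-1)/[(-2)] = 1/2
L_1(0) = (1)/[(2)] = 1/2
Sum: (-2)·(1/2) + 0 = -1

-1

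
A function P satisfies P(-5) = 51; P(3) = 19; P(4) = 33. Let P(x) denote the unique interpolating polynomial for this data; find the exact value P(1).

L_0(1) = (-2)·(-3)/[(-8)·(-9)] = 1/12
L_1(1) = (6)·(-3)/[(8)·(-1)] = 9/4
L_2(1) = (6)·(-2)/[(9)·(1)] = -4/3
Sum: 51·(1/12) + 19·(9/4) + 33·(-4/3) = 3

3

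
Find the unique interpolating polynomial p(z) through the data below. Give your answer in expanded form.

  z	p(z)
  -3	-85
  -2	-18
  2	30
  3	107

Build the Lagrange basis polynomials:
L_0(z) = (z + 2)(z - 2)(z - 3) / [-30] = -(1/30)z^3 + (1/10)z^2 + (2/15)z - 2/5
L_1(z) = (z + 3)(z - 2)(z - 3) / [20] = (1/20)z^3 - (1/10)z^2 - (9/20)z + 9/10
L_2(z) = (z + 3)(z + 2)(z - 3) / [-20] = -(1/20)z^3 - (1/10)z^2 + (9/20)z + 9/10
L_3(z) = (z + 3)(z + 2)(z - 2) / [30] = (1/30)z^3 + (1/10)z^2 - (2/15)z - 2/5
p(z) = (-85)·L_0 + (-18)·L_1 + 30·L_2 + 107·L_3
  (-85)·L_0(z) = (17/6)z^3 - (17/2)z^2 - (34/3)z + 34
  (-18)·L_1(z) = -(9/10)z^3 + (9/5)z^2 + (81/10)z - 81/5
  30·L_2(z) = -(3/2)z^3 - 3z^2 + (27/2)z + 27
  107·L_3(z) = (107/30)z^3 + (107/10)z^2 - (214/15)z - 214/5
Adding term by term: 4z^3 + z^2 - 4z + 2

p(z) = 4z^3 + z^2 - 4z + 2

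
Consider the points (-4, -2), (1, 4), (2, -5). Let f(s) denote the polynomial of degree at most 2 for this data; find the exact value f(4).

Using Newton's divided-difference form:
f[-4,1] = (4 - (-2)) / (1 - (-4)) = 6/5
f[1,2] = (-5 - 4) / (2 - 1) = -9
f[-4,1,2] = (-9 - 6/5) / (2 - (-4)) = -17/10
f(4) = -2 + (6/5)·(8) + (-17/10)·(8)·(3) = -166/5

-166/5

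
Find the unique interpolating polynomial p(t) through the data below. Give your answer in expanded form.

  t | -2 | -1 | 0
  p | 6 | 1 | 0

L_0(t) = (t + 1)t / [2] = (1/2)t^2 + (1/2)t
L_1(t) = (t + 2)t / [-1] = -t^2 - 2t
L_2(t) = (t + 2)(t + 1) / [2] = (1/2)t^2 + (3/2)t + 1
p(t) = 6·L_0 + 1·L_1 + 0·L_2
  6·L_0(t) = 3t^2 + 3t
  1·L_1(t) = -t^2 - 2t
  0·L_2(t) = 0
Adding term by term: 2t^2 + t

p(t) = 2t^2 + t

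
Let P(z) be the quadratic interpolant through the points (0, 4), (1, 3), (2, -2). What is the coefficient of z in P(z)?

1

Build the Lagrange basis polynomials:
L_0(z) = (z - 1)(z - 2) / [2] = (1/2)z^2 - (3/2)z + 1
L_1(z) = z(z - 2) / [-1] = -z^2 + 2z
L_2(z) = z(z - 1) / [2] = (1/2)z^2 - (1/2)z
P(z) = 4·L_0 + 3·L_1 + (-2)·L_2
Only the coefficient of z is needed; take it from each L_i and combine:
4·(-3/2) + 3·(2) + (-2)·(-1/2) = 1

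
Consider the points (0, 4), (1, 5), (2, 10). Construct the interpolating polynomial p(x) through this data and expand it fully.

p(x) = 2x^2 - x + 4

L_0(x) = (x - 1)(x - 2) / [2] = (1/2)x^2 - (3/2)x + 1
L_1(x) = x(x - 2) / [-1] = -x^2 + 2x
L_2(x) = x(x - 1) / [2] = (1/2)x^2 - (1/2)x
p(x) = 4·L_0 + 5·L_1 + 10·L_2
  4·L_0(x) = 2x^2 - 6x + 4
  5·L_1(x) = -5x^2 + 10x
  10·L_2(x) = 5x^2 - 5x
Adding term by term: 2x^2 - x + 4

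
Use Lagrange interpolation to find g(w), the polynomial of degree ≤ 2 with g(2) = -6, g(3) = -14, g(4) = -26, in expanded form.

g(w) = -2w^2 + 2w - 2

Build the Lagrange basis polynomials:
L_0(w) = (w - 3)(w - 4) / [2] = (1/2)w^2 - (7/2)w + 6
L_1(w) = (w - 2)(w - 4) / [-1] = -w^2 + 6w - 8
L_2(w) = (w - 2)(w - 3) / [2] = (1/2)w^2 - (5/2)w + 3
g(w) = (-6)·L_0 + (-14)·L_1 + (-26)·L_2
  (-6)·L_0(w) = -3w^2 + 21w - 36
  (-14)·L_1(w) = 14w^2 - 84w + 112
  (-26)·L_2(w) = -13w^2 + 65w - 78
Adding term by term: -2w^2 + 2w - 2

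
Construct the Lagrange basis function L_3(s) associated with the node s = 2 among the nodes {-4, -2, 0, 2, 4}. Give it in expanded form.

L_3(s) = -(1/96)s^4 - (1/48)s^3 + (1/6)s^2 + (1/3)s

L_3(s) = (s + 4)(s + 2)s(s - 4) / [(6)·(4)·(2)·(-2)]
       = (s^4 + 2s^3 - 16s^2 - 32s) / (-96)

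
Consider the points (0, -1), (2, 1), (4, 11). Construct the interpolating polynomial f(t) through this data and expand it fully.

Build the Lagrange basis polynomials:
L_0(t) = (t - 2)(t - 4) / [8] = (1/8)t^2 - (3/4)t + 1
L_1(t) = t(t - 4) / [-4] = -(1/4)t^2 + t
L_2(t) = t(t - 2) / [8] = (1/8)t^2 - (1/4)t
f(t) = (-1)·L_0 + 1·L_1 + 11·L_2
  (-1)·L_0(t) = -(1/8)t^2 + (3/4)t - 1
  1·L_1(t) = -(1/4)t^2 + t
  11·L_2(t) = (11/8)t^2 - (11/4)t
Adding term by term: t^2 - t - 1

f(t) = t^2 - t - 1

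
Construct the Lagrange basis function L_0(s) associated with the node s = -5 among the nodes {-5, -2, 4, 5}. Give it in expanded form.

L_0(s) = -(1/270)s^3 + (7/270)s^2 - (1/135)s - 4/27

L_0(s) = (s + 2)(s - 4)(s - 5) / [(-3)·(-9)·(-10)]
       = (s^3 - 7s^2 + 2s + 40) / (-270)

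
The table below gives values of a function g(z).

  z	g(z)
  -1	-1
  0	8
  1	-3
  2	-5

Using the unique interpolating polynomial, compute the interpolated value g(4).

134

L_0(4) = (4)·(3)·(2)/[(-1)·(-2)·(-3)] = -4
L_1(4) = (5)·(3)·(2)/[(1)·(-1)·(-2)] = 15
L_2(4) = (5)·(4)·(2)/[(2)·(1)·(-1)] = -20
L_3(4) = (5)·(4)·(3)/[(3)·(2)·(1)] = 10
Sum: (-1)·(-4) + 8·(15) + (-3)·(-20) + (-5)·(10) = 134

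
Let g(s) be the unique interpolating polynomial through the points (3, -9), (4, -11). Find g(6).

-15

Evaluate each Lagrange basis at s = 6:
L_0(6) = (2)/[(-1)] = -2
L_1(6) = (3)/[(1)] = 3
Sum: (-9)·(-2) + (-11)·(3) = -15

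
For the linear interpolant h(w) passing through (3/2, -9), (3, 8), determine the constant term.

-26

Build the Lagrange basis polynomials:
L_0(w) = (w - 3) / [-3/2] = -(2/3)w + 2
L_1(w) = (w - 3/2) / [3/2] = (2/3)w - 1
h(w) = (-9)·L_0 + 8·L_1
Only the constant term is needed; take it from each L_i and combine:
(-9)·(2) + 8·(-1) = -26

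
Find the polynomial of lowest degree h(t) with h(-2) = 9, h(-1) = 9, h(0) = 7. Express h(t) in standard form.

h(t) = -t^2 - 3t + 7

L_0(t) = (t + 1)t / [2] = (1/2)t^2 + (1/2)t
L_1(t) = (t + 2)t / [-1] = -t^2 - 2t
L_2(t) = (t + 2)(t + 1) / [2] = (1/2)t^2 + (3/2)t + 1
h(t) = 9·L_0 + 9·L_1 + 7·L_2
  9·L_0(t) = (9/2)t^2 + (9/2)t
  9·L_1(t) = -9t^2 - 18t
  7·L_2(t) = (7/2)t^2 + (21/2)t + 7
Adding term by term: -t^2 - 3t + 7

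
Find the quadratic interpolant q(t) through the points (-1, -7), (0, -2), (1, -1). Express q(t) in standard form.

q(t) = -2t^2 + 3t - 2

Newton's divided differences:
q[-1,0] = (-2 - (-7)) / (0 - (-1)) = 5
q[0,1] = (-1 - (-2)) / (1 - 0) = 1
q[-1,0,1] = (1 - 5) / (1 - (-1)) = -2
q(t) = -7 + 5·(t + 1) + (-2)·(t + 1)t
Expanding: q(t) = -2t^2 + 3t - 2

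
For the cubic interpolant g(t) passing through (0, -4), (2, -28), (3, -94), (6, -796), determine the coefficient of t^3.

-4

The leading coefficient equals the top divided difference g[0,2,3,6].
g[0,2] = (-28 - (-4)) / (2 - 0) = -12
g[2,3] = (-94 - (-28)) / (3 - 2) = -66
g[3,6] = (-796 - (-94)) / (6 - 3) = -234
g[0,2,3] = (-66 - (-12)) / (3 - 0) = -18
g[2,3,6] = (-234 - (-66)) / (6 - 2) = -42
g[0,2,3,6] = (-42 - (-18)) / (6 - 0) = -4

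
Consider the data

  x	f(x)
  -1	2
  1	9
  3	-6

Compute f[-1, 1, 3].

f[-1,1] = (9 - 2) / (1 - (-1)) = 7/2
f[1,3] = (-6 - 9) / (3 - 1) = -15/2
f[-1,1,3] = (-15/2 - 7/2) / (3 - (-1)) = -11/4

-11/4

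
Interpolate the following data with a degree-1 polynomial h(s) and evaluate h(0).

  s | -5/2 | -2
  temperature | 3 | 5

L_0(0) = (2)/[(-1/2)] = -4
L_1(0) = (5/2)/[(1/2)] = 5
Sum: 3·(-4) + 5·(5) = 13

13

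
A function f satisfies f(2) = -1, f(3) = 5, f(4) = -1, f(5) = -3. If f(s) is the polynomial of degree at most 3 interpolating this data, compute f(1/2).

-135/2

Using Newton's divided-difference form:
f[2,3] = (5 - (-1)) / (3 - 2) = 6
f[3,4] = (-1 - 5) / (4 - 3) = -6
f[4,5] = (-3 - (-1)) / (5 - 4) = -2
f[2,3,4] = (-6 - 6) / (4 - 2) = -6
f[3,4,5] = (-2 - (-6)) / (5 - 3) = 2
f[2,3,4,5] = (2 - (-6)) / (5 - 2) = 8/3
f(1/2) = -1 + 6·(-3/2) + (-6)·(-3/2)·(-5/2) + (8/3)·(-3/2)·(-5/2)·(-7/2) = -135/2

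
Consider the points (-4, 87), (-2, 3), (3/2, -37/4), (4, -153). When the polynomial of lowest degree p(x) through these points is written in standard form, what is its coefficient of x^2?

Build the Lagrange basis polynomials:
L_0(x) = (x + 2)(x - 3/2)(x - 4) / [-88] = -(1/88)x^3 + (7/176)x^2 + (5/88)x - 3/22
L_1(x) = (x + 4)(x - 3/2)(x - 4) / [42] = (1/42)x^3 - (1/28)x^2 - (8/21)x + 4/7
L_2(x) = (x + 4)(x + 2)(x - 4) / [-385/8] = -(8/385)x^3 - (16/385)x^2 + (128/385)x + 256/385
L_3(x) = (x + 4)(x + 2)(x - 3/2) / [120] = (1/120)x^3 + (3/80)x^2 - (1/120)x - 1/10
p(x) = 87·L_0 + 3·L_1 + (-37/4)·L_2 + (-153)·L_3
Only the coefficient of x^2 is needed; take it from each L_i and combine:
87·(7/176) + 3·(-1/28) + (-37/4)·(-16/385) + (-153)·(3/80) = -2

-2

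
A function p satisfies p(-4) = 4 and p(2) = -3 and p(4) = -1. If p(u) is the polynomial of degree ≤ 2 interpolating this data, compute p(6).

Evaluate each Lagrange basis at u = 6:
L_0(6) = (4)·(2)/[(-6)·(-8)] = 1/6
L_1(6) = (10)·(2)/[(6)·(-2)] = -5/3
L_2(6) = (10)·(4)/[(8)·(2)] = 5/2
Sum: 4·(1/6) + (-3)·(-5/3) + (-1)·(5/2) = 19/6

19/6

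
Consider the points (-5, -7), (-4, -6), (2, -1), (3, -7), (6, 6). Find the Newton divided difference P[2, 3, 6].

31/12

P[2,3] = (-7 - (-1)) / (3 - 2) = -6
P[3,6] = (6 - (-7)) / (6 - 3) = 13/3
P[2,3,6] = (13/3 - (-6)) / (6 - 2) = 31/12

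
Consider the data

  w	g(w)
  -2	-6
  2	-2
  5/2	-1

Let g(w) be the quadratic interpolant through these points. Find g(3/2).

L_0(3/2) = (-1/2)·(-1)/[(-4)·(-9/2)] = 1/36
L_1(3/2) = (7/2)·(-1)/[(4)·(-1/2)] = 7/4
L_2(3/2) = (7/2)·(-1/2)/[(9/2)·(1/2)] = -7/9
Sum: (-6)·(1/36) + (-2)·(7/4) + (-1)·(-7/9) = -26/9

-26/9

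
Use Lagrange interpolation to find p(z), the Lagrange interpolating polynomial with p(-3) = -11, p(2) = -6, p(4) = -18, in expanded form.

p(z) = -z^2 - 2

Build the Lagrange basis polynomials:
L_0(z) = (z - 2)(z - 4) / [35] = (1/35)z^2 - (6/35)z + 8/35
L_1(z) = (z + 3)(z - 4) / [-10] = -(1/10)z^2 + (1/10)z + 6/5
L_2(z) = (z + 3)(z - 2) / [14] = (1/14)z^2 + (1/14)z - 3/7
p(z) = (-11)·L_0 + (-6)·L_1 + (-18)·L_2
  (-11)·L_0(z) = -(11/35)z^2 + (66/35)z - 88/35
  (-6)·L_1(z) = (3/5)z^2 - (3/5)z - 36/5
  (-18)·L_2(z) = -(9/7)z^2 - (9/7)z + 54/7
Adding term by term: -z^2 - 2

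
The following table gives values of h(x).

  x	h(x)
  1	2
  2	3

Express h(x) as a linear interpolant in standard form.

Build the Lagrange basis polynomials:
L_0(x) = (x - 2) / [-1] = -x + 2
L_1(x) = (x - 1) / [1] = x - 1
h(x) = 2·L_0 + 3·L_1
  2·L_0(x) = -2x + 4
  3·L_1(x) = 3x - 3
Adding term by term: x + 1

h(x) = x + 1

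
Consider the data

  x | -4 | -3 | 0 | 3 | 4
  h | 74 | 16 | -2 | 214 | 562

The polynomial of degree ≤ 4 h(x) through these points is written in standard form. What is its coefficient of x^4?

L_0(x) = (x + 3)x(x - 3)(x - 4) / [224] = (1/224)x^4 - (1/56)x^3 - (9/224)x^2 + (9/56)x
L_1(x) = (x + 4)x(x - 3)(x - 4) / [-126] = -(1/126)x^4 + (1/42)x^3 + (8/63)x^2 - (8/21)x
L_2(x) = (x + 4)(x + 3)(x - 3)(x - 4) / [144] = (1/144)x^4 - (25/144)x^2 + 1
L_3(x) = (x + 4)(x + 3)x(x - 4) / [-126] = -(1/126)x^4 - (1/42)x^3 + (8/63)x^2 + (8/21)x
L_4(x) = (x + 4)(x + 3)x(x - 3) / [224] = (1/224)x^4 + (1/56)x^3 - (9/224)x^2 - (9/56)x
h(x) = 74·L_0 + 16·L_1 + (-2)·L_2 + 214·L_3 + 562·L_4
Only the coefficient of x^4 is needed; take it from each L_i and combine:
74·(1/224) + 16·(-1/126) + (-2)·(1/144) + 214·(-1/126) + 562·(1/224) = 1

1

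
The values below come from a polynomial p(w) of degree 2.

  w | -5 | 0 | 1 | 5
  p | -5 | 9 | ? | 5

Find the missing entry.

The 3 known values determine p uniquely (degree ≤ 2).
Evaluate each Lagrange basis at w = 1:
L_0(1) = (1)·(-4)/[(-5)·(-10)] = -2/25
L_1(1) = (6)·(-4)/[(5)·(-5)] = 24/25
L_2(1) = (6)·(1)/[(10)·(5)] = 3/25
Sum: (-5)·(-2/25) + 9·(24/25) + 5·(3/25) = 241/25

241/25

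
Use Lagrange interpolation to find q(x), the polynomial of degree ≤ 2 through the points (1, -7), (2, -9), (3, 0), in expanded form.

q(x) = (11/2)x^2 - (37/2)x + 6

L_0(x) = (x - 2)(x - 3) / [2] = (1/2)x^2 - (5/2)x + 3
L_1(x) = (x - 1)(x - 3) / [-1] = -x^2 + 4x - 3
L_2(x) = (x - 1)(x - 2) / [2] = (1/2)x^2 - (3/2)x + 1
q(x) = (-7)·L_0 + (-9)·L_1 + 0·L_2
  (-7)·L_0(x) = -(7/2)x^2 + (35/2)x - 21
  (-9)·L_1(x) = 9x^2 - 36x + 27
  0·L_2(x) = 0
Adding term by term: (11/2)x^2 - (37/2)x + 6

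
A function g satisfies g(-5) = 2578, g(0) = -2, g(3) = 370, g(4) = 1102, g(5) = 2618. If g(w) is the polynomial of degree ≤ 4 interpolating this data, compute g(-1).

2

L_0(-1) = (-1)·(-4)·(-5)·(-6)/[(-5)·(-8)·(-9)·(-10)] = 1/30
L_1(-1) = (4)·(-4)·(-5)·(-6)/[(5)·(-3)·(-4)·(-5)] = 8/5
L_2(-1) = (4)·(-1)·(-5)·(-6)/[(8)·(3)·(-1)·(-2)] = -5/2
L_3(-1) = (4)·(-1)·(-4)·(-6)/[(9)·(4)·(1)·(-1)] = 8/3
L_4(-1) = (4)·(-1)·(-4)·(-5)/[(10)·(5)·(2)·(1)] = -4/5
Sum: 2578·(1/30) + (-2)·(8/5) + 370·(-5/2) + 1102·(8/3) + 2618·(-4/5) = 2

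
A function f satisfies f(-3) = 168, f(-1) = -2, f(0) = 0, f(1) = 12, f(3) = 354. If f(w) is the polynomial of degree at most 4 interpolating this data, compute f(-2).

Evaluate each Lagrange basis at w = -2:
L_0(-2) = (-1)·(-2)·(-3)·(-5)/[(-2)·(-3)·(-4)·(-6)] = 5/24
L_1(-2) = (1)·(-2)·(-3)·(-5)/[(2)·(-1)·(-2)·(-4)] = 15/8
L_2(-2) = (1)·(-1)·(-3)·(-5)/[(3)·(1)·(-1)·(-3)] = -5/3
L_3(-2) = (1)·(-1)·(-2)·(-5)/[(4)·(2)·(1)·(-2)] = 5/8
L_4(-2) = (1)·(-1)·(-2)·(-3)/[(6)·(4)·(3)·(2)] = -1/24
Sum: 168·(5/24) + (-2)·(15/8) + 0 + 12·(5/8) + 354·(-1/24) = 24

24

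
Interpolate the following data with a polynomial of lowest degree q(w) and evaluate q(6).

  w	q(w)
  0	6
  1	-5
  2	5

Evaluate each Lagrange basis at w = 6:
L_0(6) = (5)·(4)/[(-1)·(-2)] = 10
L_1(6) = (6)·(4)/[(1)·(-1)] = -24
L_2(6) = (6)·(5)/[(2)·(1)] = 15
Sum: 6·(10) + (-5)·(-24) + 5·(15) = 255

255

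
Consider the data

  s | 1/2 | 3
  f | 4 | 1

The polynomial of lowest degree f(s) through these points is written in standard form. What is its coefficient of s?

-6/5

The leading coefficient equals the top divided difference f[1/2,3].
f[1/2,3] = (1 - 4) / (3 - 1/2) = -6/5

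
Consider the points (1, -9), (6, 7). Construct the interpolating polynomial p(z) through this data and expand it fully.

Build the Lagrange basis polynomials:
L_0(z) = (z - 6) / [-5] = -(1/5)z + 6/5
L_1(z) = (z - 1) / [5] = (1/5)z - 1/5
p(z) = (-9)·L_0 + 7·L_1
  (-9)·L_0(z) = (9/5)z - 54/5
  7·L_1(z) = (7/5)z - 7/5
Adding term by term: (16/5)z - 61/5

p(z) = (16/5)z - 61/5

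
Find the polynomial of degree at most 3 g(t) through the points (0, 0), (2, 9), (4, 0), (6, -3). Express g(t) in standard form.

Newton's divided differences:
g[0,2] = (9 - 0) / (2 - 0) = 9/2
g[2,4] = (0 - 9) / (4 - 2) = -9/2
g[4,6] = (-3 - 0) / (6 - 4) = -3/2
g[0,2,4] = (-9/2 - 9/2) / (4 - 0) = -9/4
g[2,4,6] = (-3/2 - (-9/2)) / (6 - 2) = 3/4
g[0,2,4,6] = (3/4 - (-9/4)) / (6 - 0) = 1/2
g(t) = (9/2)·t + (-9/4)·t(t - 2) + (1/2)·t(t - 2)(t - 4)
Expanding: g(t) = (1/2)t^3 - (21/4)t^2 + 13t

g(t) = (1/2)t^3 - (21/4)t^2 + 13t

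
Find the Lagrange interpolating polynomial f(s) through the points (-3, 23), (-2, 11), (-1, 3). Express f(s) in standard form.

L_0(s) = (s + 2)(s + 1) / [2] = (1/2)s^2 + (3/2)s + 1
L_1(s) = (s + 3)(s + 1) / [-1] = -s^2 - 4s - 3
L_2(s) = (s + 3)(s + 2) / [2] = (1/2)s^2 + (5/2)s + 3
f(s) = 23·L_0 + 11·L_1 + 3·L_2
  23·L_0(s) = (23/2)s^2 + (69/2)s + 23
  11·L_1(s) = -11s^2 - 44s - 33
  3·L_2(s) = (3/2)s^2 + (15/2)s + 9
Adding term by term: 2s^2 - 2s - 1

f(s) = 2s^2 - 2s - 1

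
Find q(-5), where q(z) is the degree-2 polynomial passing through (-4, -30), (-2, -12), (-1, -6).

L_0(-5) = (-3)·(-4)/[(-2)·(-3)] = 2
L_1(-5) = (-1)·(-4)/[(2)·(-1)] = -2
L_2(-5) = (-1)·(-3)/[(3)·(1)] = 1
Sum: (-30)·(2) + (-12)·(-2) + (-6)·(1) = -42

-42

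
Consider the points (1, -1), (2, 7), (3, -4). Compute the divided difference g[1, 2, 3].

-19/2

g[1,2] = (7 - (-1)) / (2 - 1) = 8
g[2,3] = (-4 - 7) / (3 - 2) = -11
g[1,2,3] = (-11 - 8) / (3 - 1) = -19/2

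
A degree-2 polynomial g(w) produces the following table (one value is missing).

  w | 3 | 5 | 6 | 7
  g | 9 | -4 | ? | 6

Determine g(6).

The 3 known values determine g uniquely (degree ≤ 2).
Evaluate each Lagrange basis at w = 6:
L_0(6) = (1)·(-1)/[(-2)·(-4)] = -1/8
L_1(6) = (3)·(-1)/[(2)·(-2)] = 3/4
L_2(6) = (3)·(1)/[(4)·(2)] = 3/8
Sum: 9·(-1/8) + (-4)·(3/4) + 6·(3/8) = -15/8

-15/8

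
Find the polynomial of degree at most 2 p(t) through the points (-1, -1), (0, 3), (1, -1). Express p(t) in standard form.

Build the Lagrange basis polynomials:
L_0(t) = t(t - 1) / [2] = (1/2)t^2 - (1/2)t
L_1(t) = (t + 1)(t - 1) / [-1] = -t^2 + 1
L_2(t) = (t + 1)t / [2] = (1/2)t^2 + (1/2)t
p(t) = (-1)·L_0 + 3·L_1 + (-1)·L_2
  (-1)·L_0(t) = -(1/2)t^2 + (1/2)t
  3·L_1(t) = -3t^2 + 3
  (-1)·L_2(t) = -(1/2)t^2 - (1/2)t
Adding term by term: -4t^2 + 3

p(t) = -4t^2 + 3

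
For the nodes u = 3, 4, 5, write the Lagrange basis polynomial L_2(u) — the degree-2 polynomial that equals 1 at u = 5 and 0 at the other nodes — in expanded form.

L_2(u) = (u - 3)(u - 4) / [(2)·(1)]
       = (u^2 - 7u + 12) / (2)

L_2(u) = (1/2)u^2 - (7/2)u + 6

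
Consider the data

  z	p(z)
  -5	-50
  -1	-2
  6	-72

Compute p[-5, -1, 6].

-2

p[-5,-1] = (-2 - (-50)) / (-1 - (-5)) = 12
p[-1,6] = (-72 - (-2)) / (6 - (-1)) = -10
p[-5,-1,6] = (-10 - 12) / (6 - (-5)) = -2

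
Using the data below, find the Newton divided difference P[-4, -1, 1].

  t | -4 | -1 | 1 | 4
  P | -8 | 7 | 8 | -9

-9/10

P[-4,-1] = (7 - (-8)) / (-1 - (-4)) = 5
P[-1,1] = (8 - 7) / (1 - (-1)) = 1/2
P[-4,-1,1] = (1/2 - 5) / (1 - (-4)) = -9/10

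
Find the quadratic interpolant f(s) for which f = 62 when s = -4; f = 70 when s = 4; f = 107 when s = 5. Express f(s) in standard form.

Build the Lagrange basis polynomials:
L_0(s) = (s - 4)(s - 5) / [72] = (1/72)s^2 - (1/8)s + 5/18
L_1(s) = (s + 4)(s - 5) / [-8] = -(1/8)s^2 + (1/8)s + 5/2
L_2(s) = (s + 4)(s - 4) / [9] = (1/9)s^2 - 16/9
f(s) = 62·L_0 + 70·L_1 + 107·L_2
  62·L_0(s) = (31/36)s^2 - (31/4)s + 155/9
  70·L_1(s) = -(35/4)s^2 + (35/4)s + 175
  107·L_2(s) = (107/9)s^2 - 1712/9
Adding term by term: 4s^2 + s + 2

f(s) = 4s^2 + s + 2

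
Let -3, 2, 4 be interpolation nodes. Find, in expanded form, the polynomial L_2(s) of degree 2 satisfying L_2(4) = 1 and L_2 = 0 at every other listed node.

L_2(s) = (1/14)s^2 + (1/14)s - 3/7

L_2(s) = (s + 3)(s - 2) / [(7)·(2)]
       = (s^2 + s - 6) / (14)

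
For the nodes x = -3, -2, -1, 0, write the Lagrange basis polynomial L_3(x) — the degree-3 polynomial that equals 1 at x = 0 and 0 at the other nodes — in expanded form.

L_3(x) = (1/6)x^3 + x^2 + (11/6)x + 1

L_3(x) = (x + 3)(x + 2)(x + 1) / [(3)·(2)·(1)]
       = (x^3 + 6x^2 + 11x + 6) / (6)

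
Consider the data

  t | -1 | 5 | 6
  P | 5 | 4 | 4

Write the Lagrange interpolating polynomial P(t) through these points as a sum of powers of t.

P(t) = (1/42)t^2 - (11/42)t + 33/7

Build the Lagrange basis polynomials:
L_0(t) = (t - 5)(t - 6) / [42] = (1/42)t^2 - (11/42)t + 5/7
L_1(t) = (t + 1)(t - 6) / [-6] = -(1/6)t^2 + (5/6)t + 1
L_2(t) = (t + 1)(t - 5) / [7] = (1/7)t^2 - (4/7)t - 5/7
P(t) = 5·L_0 + 4·L_1 + 4·L_2
  5·L_0(t) = (5/42)t^2 - (55/42)t + 25/7
  4·L_1(t) = -(2/3)t^2 + (10/3)t + 4
  4·L_2(t) = (4/7)t^2 - (16/7)t - 20/7
Adding term by term: (1/42)t^2 - (11/42)t + 33/7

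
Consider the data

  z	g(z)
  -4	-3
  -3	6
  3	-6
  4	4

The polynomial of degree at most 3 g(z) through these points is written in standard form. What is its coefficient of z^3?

Build the Lagrange basis polynomials:
L_0(z) = (z + 3)(z - 3)(z - 4) / [-56] = -(1/56)z^3 + (1/14)z^2 + (9/56)z - 9/14
L_1(z) = (z + 4)(z - 3)(z - 4) / [42] = (1/42)z^3 - (1/14)z^2 - (8/21)z + 8/7
L_2(z) = (z + 4)(z + 3)(z - 4) / [-42] = -(1/42)z^3 - (1/14)z^2 + (8/21)z + 8/7
L_3(z) = (z + 4)(z + 3)(z - 3) / [56] = (1/56)z^3 + (1/14)z^2 - (9/56)z - 9/14
g(z) = (-3)·L_0 + 6·L_1 + (-6)·L_2 + 4·L_3
Only the coefficient of z^3 is needed; take it from each L_i and combine:
(-3)·(-1/56) + 6·(1/42) + (-6)·(-1/42) + 4·(1/56) = 23/56

23/56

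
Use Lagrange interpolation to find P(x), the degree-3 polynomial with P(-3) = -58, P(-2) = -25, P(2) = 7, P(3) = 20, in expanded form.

Build the Lagrange basis polynomials:
L_0(x) = (x + 2)(x - 2)(x - 3) / [-30] = -(1/30)x^3 + (1/10)x^2 + (2/15)x - 2/5
L_1(x) = (x + 3)(x - 2)(x - 3) / [20] = (1/20)x^3 - (1/10)x^2 - (9/20)x + 9/10
L_2(x) = (x + 3)(x + 2)(x - 3) / [-20] = -(1/20)x^3 - (1/10)x^2 + (9/20)x + 9/10
L_3(x) = (x + 3)(x + 2)(x - 2) / [30] = (1/30)x^3 + (1/10)x^2 - (2/15)x - 2/5
P(x) = (-58)·L_0 + (-25)·L_1 + 7·L_2 + 20·L_3
  (-58)·L_0(x) = (29/15)x^3 - (29/5)x^2 - (116/15)x + 116/5
  (-25)·L_1(x) = -(5/4)x^3 + (5/2)x^2 + (45/4)x - 45/2
  7·L_2(x) = -(7/20)x^3 - (7/10)x^2 + (63/20)x + 63/10
  20·L_3(x) = (2/3)x^3 + 2x^2 - (8/3)x - 8
Adding term by term: x^3 - 2x^2 + 4x - 1

P(x) = x^3 - 2x^2 + 4x - 1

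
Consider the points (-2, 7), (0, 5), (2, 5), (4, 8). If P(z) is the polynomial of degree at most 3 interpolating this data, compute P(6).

L_0(6) = (6)·(4)·(2)/[(-2)·(-4)·(-6)] = -1
L_1(6) = (8)·(4)·(2)/[(2)·(-2)·(-4)] = 4
L_2(6) = (8)·(6)·(2)/[(4)·(2)·(-2)] = -6
L_3(6) = (8)·(6)·(4)/[(6)·(4)·(2)] = 4
Sum: 7·(-1) + 5·(4) + 5·(-6) + 8·(4) = 15

15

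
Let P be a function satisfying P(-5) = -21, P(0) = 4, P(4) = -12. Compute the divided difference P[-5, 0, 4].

P[-5,0] = (4 - (-21)) / (0 - (-5)) = 5
P[0,4] = (-12 - 4) / (4 - 0) = -4
P[-5,0,4] = (-4 - 5) / (4 - (-5)) = -1

-1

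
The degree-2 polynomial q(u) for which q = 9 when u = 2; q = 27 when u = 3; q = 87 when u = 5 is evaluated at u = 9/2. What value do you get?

Evaluate each Lagrange basis at u = 9/2:
L_0(9/2) = (3/2)·(-1/2)/[(-1)·(-3)] = -1/4
L_1(9/2) = (5/2)·(-1/2)/[(1)·(-2)] = 5/8
L_2(9/2) = (5/2)·(3/2)/[(3)·(2)] = 5/8
Sum: 9·(-1/4) + 27·(5/8) + 87·(5/8) = 69

69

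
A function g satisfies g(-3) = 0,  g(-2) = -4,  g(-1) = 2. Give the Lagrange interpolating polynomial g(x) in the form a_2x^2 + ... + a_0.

Build the Lagrange basis polynomials:
L_0(x) = (x + 2)(x + 1) / [2] = (1/2)x^2 + (3/2)x + 1
L_1(x) = (x + 3)(x + 1) / [-1] = -x^2 - 4x - 3
L_2(x) = (x + 3)(x + 2) / [2] = (1/2)x^2 + (5/2)x + 3
g(x) = 0·L_0 + (-4)·L_1 + 2·L_2
  0·L_0(x) = 0
  (-4)·L_1(x) = 4x^2 + 16x + 12
  2·L_2(x) = x^2 + 5x + 6
Adding term by term: 5x^2 + 21x + 18

g(x) = 5x^2 + 21x + 18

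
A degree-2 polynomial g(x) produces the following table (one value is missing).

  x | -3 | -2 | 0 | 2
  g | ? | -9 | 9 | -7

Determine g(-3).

The 3 known values determine g uniquely (degree ≤ 2).
L_0(-3) = (-3)·(-5)/[(-2)·(-4)] = 15/8
L_1(-3) = (-1)·(-5)/[(2)·(-2)] = -5/4
L_2(-3) = (-1)·(-3)/[(4)·(2)] = 3/8
Sum: (-9)·(15/8) + 9·(-5/4) + (-7)·(3/8) = -123/4

-123/4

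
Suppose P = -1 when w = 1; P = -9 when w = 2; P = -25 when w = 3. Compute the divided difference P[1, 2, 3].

P[1,2] = (-9 - (-1)) / (2 - 1) = -8
P[2,3] = (-25 - (-9)) / (3 - 2) = -16
P[1,2,3] = (-16 - (-8)) / (3 - 1) = -4

-4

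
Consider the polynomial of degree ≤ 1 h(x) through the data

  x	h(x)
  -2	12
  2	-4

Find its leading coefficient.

-4

The leading coefficient equals the top divided difference h[-2,2].
h[-2,2] = (-4 - 12) / (2 - (-2)) = -4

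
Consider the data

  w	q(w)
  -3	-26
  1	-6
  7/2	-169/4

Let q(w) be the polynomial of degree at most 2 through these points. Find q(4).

Using Newton's divided-difference form:
q[-3,1] = (-6 - (-26)) / (1 - (-3)) = 5
q[1,7/2] = (-169/4 - (-6)) / (7/2 - 1) = -29/2
q[-3,1,7/2] = (-29/2 - 5) / (7/2 - (-3)) = -3
q(4) = -26 + 5·(7) + (-3)·(7)·(3) = -54

-54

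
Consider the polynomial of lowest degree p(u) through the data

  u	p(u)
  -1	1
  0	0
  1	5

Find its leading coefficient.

The leading coefficient equals the top divided difference p[-1,0,1].
p[-1,0] = (0 - 1) / (0 - (-1)) = -1
p[0,1] = (5 - 0) / (1 - 0) = 5
p[-1,0,1] = (5 - (-1)) / (1 - (-1)) = 3

3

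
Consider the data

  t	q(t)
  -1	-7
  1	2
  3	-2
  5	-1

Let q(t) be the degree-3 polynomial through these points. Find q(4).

Evaluate each Lagrange basis at t = 4:
L_0(4) = (3)·(1)·(-1)/[(-2)·(-4)·(-6)] = 1/16
L_1(4) = (5)·(1)·(-1)/[(2)·(-2)·(-4)] = -5/16
L_2(4) = (5)·(3)·(-1)/[(4)·(2)·(-2)] = 15/16
L_3(4) = (5)·(3)·(1)/[(6)·(4)·(2)] = 5/16
Sum: (-7)·(1/16) + 2·(-5/16) + (-2)·(15/16) + (-1)·(5/16) = -13/4

-13/4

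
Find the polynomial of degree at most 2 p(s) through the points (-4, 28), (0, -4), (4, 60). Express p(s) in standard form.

p(s) = 3s^2 + 4s - 4

Newton's divided differences:
p[-4,0] = (-4 - 28) / (0 - (-4)) = -8
p[0,4] = (60 - (-4)) / (4 - 0) = 16
p[-4,0,4] = (16 - (-8)) / (4 - (-4)) = 3
p(s) = 28 + (-8)·(s + 4) + 3·(s + 4)s
Expanding: p(s) = 3s^2 + 4s - 4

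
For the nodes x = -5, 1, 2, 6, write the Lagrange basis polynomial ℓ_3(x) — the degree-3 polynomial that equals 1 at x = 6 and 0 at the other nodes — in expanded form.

ℓ_3(x) = (x + 5)(x - 1)(x - 2) / [(11)·(5)·(4)]
       = (x^3 + 2x^2 - 13x + 10) / (220)

ℓ_3(x) = (1/220)x^3 + (1/110)x^2 - (13/220)x + 1/22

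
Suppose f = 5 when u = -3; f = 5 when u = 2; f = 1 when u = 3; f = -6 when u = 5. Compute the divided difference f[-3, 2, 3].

f[-3,2] = (5 - 5) / (2 - (-3)) = 0
f[2,3] = (1 - 5) / (3 - 2) = -4
f[-3,2,3] = (-4 - 0) / (3 - (-3)) = -2/3

-2/3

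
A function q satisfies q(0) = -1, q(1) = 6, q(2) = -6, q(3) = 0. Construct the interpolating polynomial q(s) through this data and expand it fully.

L_0(s) = (s - 1)(s - 2)(s - 3) / [-6] = -(1/6)s^3 + s^2 - (11/6)s + 1
L_1(s) = s(s - 2)(s - 3) / [2] = (1/2)s^3 - (5/2)s^2 + 3s
L_2(s) = s(s - 1)(s - 3) / [-2] = -(1/2)s^3 + 2s^2 - (3/2)s
L_3(s) = s(s - 1)(s - 2) / [6] = (1/6)s^3 - (1/2)s^2 + (1/3)s
q(s) = (-1)·L_0 + 6·L_1 + (-6)·L_2 + 0·L_3
  (-1)·L_0(s) = (1/6)s^3 - s^2 + (11/6)s - 1
  6·L_1(s) = 3s^3 - 15s^2 + 18s
  (-6)·L_2(s) = 3s^3 - 12s^2 + 9s
  0·L_3(s) = 0
Adding term by term: (37/6)s^3 - 28s^2 + (173/6)s - 1

q(s) = (37/6)s^3 - 28s^2 + (173/6)s - 1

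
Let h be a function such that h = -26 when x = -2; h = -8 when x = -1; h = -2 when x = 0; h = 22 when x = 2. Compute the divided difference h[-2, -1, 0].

h[-2,-1] = (-8 - (-26)) / (-1 - (-2)) = 18
h[-1,0] = (-2 - (-8)) / (0 - (-1)) = 6
h[-2,-1,0] = (6 - 18) / (0 - (-2)) = -6

-6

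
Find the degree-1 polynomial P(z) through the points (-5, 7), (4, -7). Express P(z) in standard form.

P(z) = -(14/9)z - 7/9

L_0(z) = (z - 4) / [-9] = -(1/9)z + 4/9
L_1(z) = (z + 5) / [9] = (1/9)z + 5/9
P(z) = 7·L_0 + (-7)·L_1
  7·L_0(z) = -(7/9)z + 28/9
  (-7)·L_1(z) = -(7/9)z - 35/9
Adding term by term: -(14/9)z - 7/9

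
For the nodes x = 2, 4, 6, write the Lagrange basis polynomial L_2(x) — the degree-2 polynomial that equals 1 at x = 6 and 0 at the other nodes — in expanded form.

L_2(x) = (x - 2)(x - 4) / [(4)·(2)]
       = (x^2 - 6x + 8) / (8)

L_2(x) = (1/8)x^2 - (3/4)x + 1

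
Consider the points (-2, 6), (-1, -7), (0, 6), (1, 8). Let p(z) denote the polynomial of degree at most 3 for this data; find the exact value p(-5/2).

541/16

Using Newton's divided-difference form:
p[-2,-1] = (-7 - 6) / (-1 - (-2)) = -13
p[-1,0] = (6 - (-7)) / (0 - (-1)) = 13
p[0,1] = (8 - 6) / (1 - 0) = 2
p[-2,-1,0] = (13 - (-13)) / (0 - (-2)) = 13
p[-1,0,1] = (2 - 13) / (1 - (-1)) = -11/2
p[-2,-1,0,1] = (-11/2 - 13) / (1 - (-2)) = -37/6
p(-5/2) = 6 + (-13)·(-1/2) + 13·(-1/2)·(-3/2) + (-37/6)·(-1/2)·(-3/2)·(-5/2) = 541/16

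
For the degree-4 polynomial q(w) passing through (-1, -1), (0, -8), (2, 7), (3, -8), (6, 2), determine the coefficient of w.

L_0(w) = w(w - 2)(w - 3)(w - 6) / [84] = (1/84)w^4 - (11/84)w^3 + (3/7)w^2 - (3/7)w
L_1(w) = (w + 1)(w - 2)(w - 3)(w - 6) / [-36] = -(1/36)w^4 + (5/18)w^3 - (25/36)w^2 + 1
L_2(w) = (w + 1)w(w - 3)(w - 6) / [24] = (1/24)w^4 - (1/3)w^3 + (3/8)w^2 + (3/4)w
L_3(w) = (w + 1)w(w - 2)(w - 6) / [-36] = -(1/36)w^4 + (7/36)w^3 - (1/9)w^2 - (1/3)w
L_4(w) = (w + 1)w(w - 2)(w - 3) / [504] = (1/504)w^4 - (1/126)w^3 + (1/504)w^2 + (1/84)w
q(w) = (-1)·L_0 + (-8)·L_1 + 7·L_2 + (-8)·L_3 + 2·L_4
Only the coefficient of w is needed; take it from each L_i and combine:
(-1)·(-3/7) + (-8)·(0) + 7·(3/4) + (-8)·(-1/3) + 2·(1/84) = 703/84

703/84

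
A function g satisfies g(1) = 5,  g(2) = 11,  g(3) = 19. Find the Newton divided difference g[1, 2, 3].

1

g[1,2] = (11 - 5) / (2 - 1) = 6
g[2,3] = (19 - 11) / (3 - 2) = 8
g[1,2,3] = (8 - 6) / (3 - 1) = 1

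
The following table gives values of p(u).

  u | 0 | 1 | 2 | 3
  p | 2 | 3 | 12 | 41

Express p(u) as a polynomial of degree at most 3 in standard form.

p(u) = 2u^3 - 2u^2 + u + 2

Newton's divided differences:
p[0,1] = (3 - 2) / (1 - 0) = 1
p[1,2] = (12 - 3) / (2 - 1) = 9
p[2,3] = (41 - 12) / (3 - 2) = 29
p[0,1,2] = (9 - 1) / (2 - 0) = 4
p[1,2,3] = (29 - 9) / (3 - 1) = 10
p[0,1,2,3] = (10 - 4) / (3 - 0) = 2
p(u) = 2 + 1·u + 4·u(u - 1) + 2·u(u - 1)(u - 2)
Expanding: p(u) = 2u^3 - 2u^2 + u + 2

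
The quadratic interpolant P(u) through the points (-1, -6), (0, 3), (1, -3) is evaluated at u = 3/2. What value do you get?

-93/8

L_0(3/2) = (3/2)·(1/2)/[(-1)·(-2)] = 3/8
L_1(3/2) = (5/2)·(1/2)/[(1)·(-1)] = -5/4
L_2(3/2) = (5/2)·(3/2)/[(2)·(1)] = 15/8
Sum: (-6)·(3/8) + 3·(-5/4) + (-3)·(15/8) = -93/8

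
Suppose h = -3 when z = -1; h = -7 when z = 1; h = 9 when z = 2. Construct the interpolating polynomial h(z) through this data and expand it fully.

h(z) = 6z^2 - 2z - 11

L_0(z) = (z - 1)(z - 2) / [6] = (1/6)z^2 - (1/2)z + 1/3
L_1(z) = (z + 1)(z - 2) / [-2] = -(1/2)z^2 + (1/2)z + 1
L_2(z) = (z + 1)(z - 1) / [3] = (1/3)z^2 - 1/3
h(z) = (-3)·L_0 + (-7)·L_1 + 9·L_2
  (-3)·L_0(z) = -(1/2)z^2 + (3/2)z - 1
  (-7)·L_1(z) = (7/2)z^2 - (7/2)z - 7
  9·L_2(z) = 3z^2 - 3
Adding term by term: 6z^2 - 2z - 11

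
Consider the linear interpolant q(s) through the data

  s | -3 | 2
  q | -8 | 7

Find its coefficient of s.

Build the Lagrange basis polynomials:
L_0(s) = (s - 2) / [-5] = -(1/5)s + 2/5
L_1(s) = (s + 3) / [5] = (1/5)s + 3/5
q(s) = (-8)·L_0 + 7·L_1
Only the coefficient of s is needed; take it from each L_i and combine:
(-8)·(-1/5) + 7·(1/5) = 3

3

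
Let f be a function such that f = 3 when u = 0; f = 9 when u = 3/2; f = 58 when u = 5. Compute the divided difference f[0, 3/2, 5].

f[0,3/2] = (9 - 3) / (3/2 - 0) = 4
f[3/2,5] = (58 - 9) / (5 - 3/2) = 14
f[0,3/2,5] = (14 - 4) / (5 - 0) = 2

2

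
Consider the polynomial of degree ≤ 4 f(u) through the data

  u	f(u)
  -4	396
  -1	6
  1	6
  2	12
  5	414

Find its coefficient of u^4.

1

The leading coefficient equals the top divided difference f[-4,-1,1,2,5].
f[-4,-1] = (6 - 396) / (-1 - (-4)) = -130
f[-1,1] = (6 - 6) / (1 - (-1)) = 0
f[1,2] = (12 - 6) / (2 - 1) = 6
f[2,5] = (414 - 12) / (5 - 2) = 134
f[-4,-1,1] = (0 - (-130)) / (1 - (-4)) = 26
f[-1,1,2] = (6 - 0) / (2 - (-1)) = 2
f[1,2,5] = (134 - 6) / (5 - 1) = 32
f[-4,-1,1,2] = (2 - 26) / (2 - (-4)) = -4
f[-1,1,2,5] = (32 - 2) / (5 - (-1)) = 5
f[-4,-1,1,2,5] = (5 - (-4)) / (5 - (-4)) = 1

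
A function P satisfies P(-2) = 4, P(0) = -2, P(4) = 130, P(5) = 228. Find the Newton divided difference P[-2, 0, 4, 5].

P[-2,0] = (-2 - 4) / (0 - (-2)) = -3
P[0,4] = (130 - (-2)) / (4 - 0) = 33
P[4,5] = (228 - 130) / (5 - 4) = 98
P[-2,0,4] = (33 - (-3)) / (4 - (-2)) = 6
P[0,4,5] = (98 - 33) / (5 - 0) = 13
P[-2,0,4,5] = (13 - 6) / (5 - (-2)) = 1

1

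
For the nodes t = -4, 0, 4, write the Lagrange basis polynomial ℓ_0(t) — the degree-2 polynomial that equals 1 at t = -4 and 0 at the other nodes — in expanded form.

ℓ_0(t) = (1/32)t^2 - (1/8)t

ℓ_0(t) = t(t - 4) / [(-4)·(-8)]
       = (t^2 - 4t) / (32)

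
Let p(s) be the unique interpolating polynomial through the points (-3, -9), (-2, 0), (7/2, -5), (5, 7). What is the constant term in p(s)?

Build the Lagrange basis polynomials:
L_0(s) = (s + 2)(s - 7/2)(s - 5) / [-52] = -(1/52)s^3 + (1/8)s^2 - (1/104)s - 35/52
L_1(s) = (s + 3)(s - 7/2)(s - 5) / [77/2] = (2/77)s^3 - (1/7)s^2 - (16/77)s + 15/11
L_2(s) = (s + 3)(s + 2)(s - 5) / [-429/8] = -(8/429)s^3 + (152/429)s + 80/143
L_3(s) = (s + 3)(s + 2)(s - 7/2) / [84] = (1/84)s^3 + (1/56)s^2 - (23/168)s - 1/4
p(s) = (-9)·L_0 + 0·L_1 + (-5)·L_2 + 7·L_3
Only the constant term is needed; take it from each L_i and combine:
(-9)·(-35/52) + 0·(15/11) + (-5)·(80/143) + 7·(-1/4) = 216/143

216/143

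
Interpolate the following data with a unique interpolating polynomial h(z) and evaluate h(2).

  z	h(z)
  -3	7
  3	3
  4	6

L_0(2) = (-1)·(-2)/[(-6)·(-7)] = 1/21
L_1(2) = (5)·(-2)/[(6)·(-1)] = 5/3
L_2(2) = (5)·(-1)/[(7)·(1)] = -5/7
Sum: 7·(1/21) + 3·(5/3) + 6·(-5/7) = 22/21

22/21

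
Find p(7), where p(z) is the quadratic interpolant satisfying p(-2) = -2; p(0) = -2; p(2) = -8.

-197/4

L_0(7) = (7)·(5)/[(-2)·(-4)] = 35/8
L_1(7) = (9)·(5)/[(2)·(-2)] = -45/4
L_2(7) = (9)·(7)/[(4)·(2)] = 63/8
Sum: (-2)·(35/8) + (-2)·(-45/4) + (-8)·(63/8) = -197/4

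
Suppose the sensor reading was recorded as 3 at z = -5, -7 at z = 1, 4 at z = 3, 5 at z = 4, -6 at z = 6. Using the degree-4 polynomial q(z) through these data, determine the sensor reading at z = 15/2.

Using Newton's divided-difference form:
q[-5,1] = (-7 - 3) / (1 - (-5)) = -5/3
q[1,3] = (4 - (-7)) / (3 - 1) = 11/2
q[3,4] = (5 - 4) / (4 - 3) = 1
q[4,6] = (-6 - 5) / (6 - 4) = -11/2
q[-5,1,3] = (11/2 - (-5/3)) / (3 - (-5)) = 43/48
q[1,3,4] = (1 - 11/2) / (4 - 1) = -3/2
q[3,4,6] = (-11/2 - 1) / (6 - 3) = -13/6
q[-5,1,3,4] = (-3/2 - 43/48) / (4 - (-5)) = -115/432
q[1,3,4,6] = (-13/6 - (-3/2)) / (6 - 1) = -2/15
q[-5,1,3,4,6] = (-2/15 - (-115/432)) / (6 - (-5)) = 287/23760
q(15/2) = 3 + (-5/3)·(25/2) + (43/48)·(25/2)·(13/2) + (-115/432)·(25/2)·(13/2)·(9/2) + (287/23760)·(25/2)·(13/2)·(9/2)·(7/2) = -75807/2816

-75807/2816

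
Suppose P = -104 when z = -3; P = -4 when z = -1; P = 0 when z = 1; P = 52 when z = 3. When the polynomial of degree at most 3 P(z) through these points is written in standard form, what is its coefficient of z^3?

Build the Lagrange basis polynomials:
L_0(z) = (z + 1)(z - 1)(z - 3) / [-48] = -(1/48)z^3 + (1/16)z^2 + (1/48)z - 1/16
L_1(z) = (z + 3)(z - 1)(z - 3) / [16] = (1/16)z^3 - (1/16)z^2 - (9/16)z + 9/16
L_2(z) = (z + 3)(z + 1)(z - 3) / [-16] = -(1/16)z^3 - (1/16)z^2 + (9/16)z + 9/16
L_3(z) = (z + 3)(z + 1)(z - 1) / [48] = (1/48)z^3 + (1/16)z^2 - (1/48)z - 1/16
P(z) = (-104)·L_0 + (-4)·L_1 + 0·L_2 + 52·L_3
Only the coefficient of z^3 is needed; take it from each L_i and combine:
(-104)·(-1/48) + (-4)·(1/16) + 0·(-1/16) + 52·(1/48) = 3

3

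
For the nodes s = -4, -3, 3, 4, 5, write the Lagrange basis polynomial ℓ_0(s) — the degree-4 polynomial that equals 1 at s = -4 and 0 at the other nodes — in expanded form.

ℓ_0(s) = (s + 3)(s - 3)(s - 4)(s - 5) / [(-1)·(-7)·(-8)·(-9)]
       = (s^4 - 9s^3 + 11s^2 + 81s - 180) / (504)

ℓ_0(s) = (1/504)s^4 - (1/56)s^3 + (11/504)s^2 + (9/56)s - 5/14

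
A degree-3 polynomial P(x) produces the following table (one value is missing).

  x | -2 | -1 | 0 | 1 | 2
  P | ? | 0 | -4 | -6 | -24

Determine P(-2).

The 4 known values determine P uniquely (degree ≤ 3).
Evaluate each Lagrange basis at x = -2:
L_0(-2) = (-2)·(-3)·(-4)/[(-1)·(-2)·(-3)] = 4
L_1(-2) = (-1)·(-3)·(-4)/[(1)·(-1)·(-2)] = -6
L_2(-2) = (-1)·(-2)·(-4)/[(2)·(1)·(-1)] = 4
L_3(-2) = (-1)·(-2)·(-3)/[(3)·(2)·(1)] = -1
Sum: 0 + (-4)·(-6) + (-6)·(4) + (-24)·(-1) = 24

24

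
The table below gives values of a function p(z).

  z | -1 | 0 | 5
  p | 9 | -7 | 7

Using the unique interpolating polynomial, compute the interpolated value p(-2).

469/15

L_0(-2) = (-2)·(-7)/[(-1)·(-6)] = 7/3
L_1(-2) = (-1)·(-7)/[(1)·(-5)] = -7/5
L_2(-2) = (-1)·(-2)/[(6)·(5)] = 1/15
Sum: 9·(7/3) + (-7)·(-7/5) + 7·(1/15) = 469/15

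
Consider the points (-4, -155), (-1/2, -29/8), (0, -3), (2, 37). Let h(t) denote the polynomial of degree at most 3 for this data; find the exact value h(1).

Using Newton's divided-difference form:
h[-4,-1/2] = (-29/8 - (-155)) / (-1/2 - (-4)) = 173/4
h[-1/2,0] = (-3 - (-29/8)) / (0 - (-1/2)) = 5/4
h[0,2] = (37 - (-3)) / (2 - 0) = 20
h[-4,-1/2,0] = (5/4 - 173/4) / (0 - (-4)) = -21/2
h[-1/2,0,2] = (20 - 5/4) / (2 - (-1/2)) = 15/2
h[-4,-1/2,0,2] = (15/2 - (-21/2)) / (2 - (-4)) = 3
h(1) = -155 + (173/4)·(5) + (-21/2)·(5)·(3/2) + 3·(5)·(3/2)·(1) = 5

5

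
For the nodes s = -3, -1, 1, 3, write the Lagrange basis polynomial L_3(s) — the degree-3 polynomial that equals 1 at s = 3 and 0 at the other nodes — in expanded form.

L_3(s) = (s + 3)(s + 1)(s - 1) / [(6)·(4)·(2)]
       = (s^3 + 3s^2 - s - 3) / (48)

L_3(s) = (1/48)s^3 + (1/16)s^2 - (1/48)s - 1/16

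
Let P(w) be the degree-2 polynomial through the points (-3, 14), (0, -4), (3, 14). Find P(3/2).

1/2

Evaluate each Lagrange basis at w = 3/2:
L_0(3/2) = (3/2)·(-3/2)/[(-3)·(-6)] = -1/8
L_1(3/2) = (9/2)·(-3/2)/[(3)·(-3)] = 3/4
L_2(3/2) = (9/2)·(3/2)/[(6)·(3)] = 3/8
Sum: 14·(-1/8) + (-4)·(3/4) + 14·(3/8) = 1/2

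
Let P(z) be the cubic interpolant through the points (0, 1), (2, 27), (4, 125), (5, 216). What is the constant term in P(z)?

1

L_0(z) = (z - 2)(z - 4)(z - 5) / [-40] = -(1/40)z^3 + (11/40)z^2 - (19/20)z + 1
L_1(z) = z(z - 4)(z - 5) / [12] = (1/12)z^3 - (3/4)z^2 + (5/3)z
L_2(z) = z(z - 2)(z - 5) / [-8] = -(1/8)z^3 + (7/8)z^2 - (5/4)z
L_3(z) = z(z - 2)(z - 4) / [15] = (1/15)z^3 - (2/5)z^2 + (8/15)z
P(z) = 1·L_0 + 27·L_1 + 125·L_2 + 216·L_3
Only the constant term is needed; take it from each L_i and combine:
1·(1) + 27·(0) + 125·(0) + 216·(0) = 1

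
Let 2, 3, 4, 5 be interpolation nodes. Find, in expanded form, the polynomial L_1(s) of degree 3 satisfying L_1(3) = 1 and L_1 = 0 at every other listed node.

L_1(s) = (s - 2)(s - 4)(s - 5) / [(1)·(-1)·(-2)]
       = (s^3 - 11s^2 + 38s - 40) / (2)

L_1(s) = (1/2)s^3 - (11/2)s^2 + 19s - 20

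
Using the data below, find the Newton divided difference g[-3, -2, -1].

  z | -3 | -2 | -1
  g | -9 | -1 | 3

g[-3,-2] = (-1 - (-9)) / (-2 - (-3)) = 8
g[-2,-1] = (3 - (-1)) / (-1 - (-2)) = 4
g[-3,-2,-1] = (4 - 8) / (-1 - (-3)) = -2

-2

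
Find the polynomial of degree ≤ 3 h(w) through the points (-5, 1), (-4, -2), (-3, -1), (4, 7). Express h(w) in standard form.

L_0(w) = (w + 4)(w + 3)(w - 4) / [-18] = -(1/18)w^3 - (1/6)w^2 + (8/9)w + 8/3
L_1(w) = (w + 5)(w + 3)(w - 4) / [8] = (1/8)w^3 + (1/2)w^2 - (17/8)w - 15/2
L_2(w) = (w + 5)(w + 4)(w - 4) / [-14] = -(1/14)w^3 - (5/14)w^2 + (8/7)w + 40/7
L_3(w) = (w + 5)(w + 4)(w + 3) / [504] = (1/504)w^3 + (1/42)w^2 + (47/504)w + 5/42
h(w) = 1·L_0 + (-2)·L_1 + (-1)·L_2 + 7·L_3
  1·L_0(w) = -(1/18)w^3 - (1/6)w^2 + (8/9)w + 8/3
  (-2)·L_1(w) = -(1/4)w^3 - w^2 + (17/4)w + 15
  (-1)·L_2(w) = (1/14)w^3 + (5/14)w^2 - (8/7)w - 40/7
  7·L_3(w) = (1/72)w^3 + (1/6)w^2 + (47/72)w + 5/6
Adding term by term: -(37/168)w^3 - (9/14)w^2 + (781/168)w + 179/14

h(w) = -(37/168)w^3 - (9/14)w^2 + (781/168)w + 179/14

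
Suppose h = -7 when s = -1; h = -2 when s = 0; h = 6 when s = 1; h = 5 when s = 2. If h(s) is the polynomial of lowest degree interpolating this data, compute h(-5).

L_0(-5) = (-5)·(-6)·(-7)/[(-1)·(-2)·(-3)] = 35
L_1(-5) = (-4)·(-6)·(-7)/[(1)·(-1)·(-2)] = -84
L_2(-5) = (-4)·(-5)·(-7)/[(2)·(1)·(-1)] = 70
L_3(-5) = (-4)·(-5)·(-6)/[(3)·(2)·(1)] = -20
Sum: (-7)·(35) + (-2)·(-84) + 6·(70) + 5·(-20) = 243

243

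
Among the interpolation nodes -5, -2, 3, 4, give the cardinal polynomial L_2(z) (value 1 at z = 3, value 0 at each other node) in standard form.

L_2(z) = -(1/40)z^3 - (3/40)z^2 + (9/20)z + 1

L_2(z) = (z + 5)(z + 2)(z - 4) / [(8)·(5)·(-1)]
       = (z^3 + 3z^2 - 18z - 40) / (-40)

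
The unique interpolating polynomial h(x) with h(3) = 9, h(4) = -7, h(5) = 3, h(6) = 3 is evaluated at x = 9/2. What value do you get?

-3

Using Newton's divided-difference form:
h[3,4] = (-7 - 9) / (4 - 3) = -16
h[4,5] = (3 - (-7)) / (5 - 4) = 10
h[5,6] = (3 - 3) / (6 - 5) = 0
h[3,4,5] = (10 - (-16)) / (5 - 3) = 13
h[4,5,6] = (0 - 10) / (6 - 4) = -5
h[3,4,5,6] = (-5 - 13) / (6 - 3) = -6
h(9/2) = 9 + (-16)·(3/2) + 13·(3/2)·(1/2) + (-6)·(3/2)·(1/2)·(-1/2) = -3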